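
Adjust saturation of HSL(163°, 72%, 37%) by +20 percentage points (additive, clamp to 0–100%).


Original S = 72%
Adjustment = +20 percentage points
New S = 72 + (20) = 92
Clamp to [0, 100] → 92
= HSL(163°, 92%, 37%)


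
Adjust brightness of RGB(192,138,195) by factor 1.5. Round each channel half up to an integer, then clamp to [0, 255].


Multiply each channel by 1.5, round half up, clamp to [0, 255]
R: 192×1.5 = 288 → clamp → 255
G: 138×1.5 = 207
B: 195×1.5 = 292.5 → round → 293 → clamp → 255
= RGB(255, 207, 255)


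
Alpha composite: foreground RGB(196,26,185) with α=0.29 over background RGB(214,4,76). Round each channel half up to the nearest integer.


C = α×F + (1-α)×B, with 1-α = 0.71
R: 0.29×196 + 0.71×214 = 56.84 + 151.94 = 208.78 → 209
G: 0.29×26 + 0.71×4 = 7.54 + 2.84 = 10.38 → 10
B: 0.29×185 + 0.71×76 = 53.65 + 53.96 = 107.61 → 108
= RGB(209, 10, 108)


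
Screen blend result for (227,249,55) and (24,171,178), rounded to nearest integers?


Screen: C = 255 - (255-A)×(255-B)/255, rounded to nearest integer
R: 255 - (255-227)×(255-24)/255 = 255 - 6468/255 ≈ 255 - 25.365 = 229.635 → 230
G: 255 - (255-249)×(255-171)/255 = 255 - 504/255 ≈ 255 - 1.976 = 253.024 → 253
B: 255 - (255-55)×(255-178)/255 = 255 - 15400/255 ≈ 255 - 60.392 = 194.608 → 195
= RGB(230, 253, 195)


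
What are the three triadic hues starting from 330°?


Triadic: equally spaced at 120° intervals
H1 = 330°
H2 = (330 + 120) mod 360 = 90°
H3 = (330 + 240) mod 360 = 210°
Triadic = 330°, 90°, 210°


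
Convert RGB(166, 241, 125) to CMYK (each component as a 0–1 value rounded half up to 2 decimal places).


R'=166/255≈0.6510, G'=241/255≈0.9451, B'=125/255≈0.4902
K = 1 - max(R',G',B') = 1 - 241/255 = 14/255 = 0.05490… → 0.05
(1-R'-K)/(1-K) simplifies to (max-R)/max with max = 241:
C = (241-166)/241 = 75/241 = 0.31120… → 0.31
M = (241-241)/241 = 0/241 = 0 → 0.00
Y = (241-125)/241 = 116/241 = 0.48132… → 0.48
= CMYK(0.31, 0.00, 0.48, 0.05)


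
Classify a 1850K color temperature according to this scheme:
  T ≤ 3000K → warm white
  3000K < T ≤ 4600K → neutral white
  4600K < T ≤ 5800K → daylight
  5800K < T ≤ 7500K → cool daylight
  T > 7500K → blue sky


Temperature: 1850K
1850K ≤ 3000K → warm white
Classification: warm white


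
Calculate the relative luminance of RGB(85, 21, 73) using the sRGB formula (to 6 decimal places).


Linearize each channel (sRGB transfer function): c = v/255; c_lin = c/12.92 if c ≤ 0.04045, else ((c+0.055)/1.055)^2.4
  R: 85/255 ≈ 0.333333 > 0.04045 → ((0.333333+0.055)/1.055)^2.4 ≈ 0.090842
  G: 21/255 ≈ 0.082353 > 0.04045 → ((0.082353+0.055)/1.055)^2.4 ≈ 0.007499
  B: 73/255 ≈ 0.286275 > 0.04045 → ((0.286275+0.055)/1.055)^2.4 ≈ 0.066626
R_lin = 0.090842, G_lin = 0.007499, B_lin = 0.066626
L = 0.2126×R + 0.7152×G + 0.0722×B
L = 0.2126×0.090842 + 0.7152×0.007499 + 0.0722×0.066626
L ≈ 0.029487


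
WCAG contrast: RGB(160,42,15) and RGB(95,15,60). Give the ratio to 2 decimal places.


Linearize each sRGB channel c=v/255: c/12.92 if c ≤ 0.04045 else ((c+0.055)/1.055)^2.4
L = 0.2126×R_lin + 0.7152×G_lin + 0.0722×B_lin
Color 1 (160,42,15):
  R=160: 160/255≈0.6275 > 0.04045 → ((0.6275+0.055)/1.055)^2.4 ≈ 0.35153
  G=42: 42/255≈0.1647 > 0.04045 → ((0.1647+0.055)/1.055)^2.4 ≈ 0.02315
  B=15: 15/255≈0.0588 > 0.04045 → ((0.0588+0.055)/1.055)^2.4 ≈ 0.00478
  L1 = 0.2126×0.35153 + 0.7152×0.02315 + 0.0722×0.00478 ≈ 0.09164
Color 2 (95,15,60):
  R=95: 95/255≈0.3725 > 0.04045 → ((0.3725+0.055)/1.055)^2.4 ≈ 0.11444
  G=15: 15/255≈0.0588 > 0.04045 → ((0.0588+0.055)/1.055)^2.4 ≈ 0.00478
  B=60: 60/255≈0.2353 > 0.04045 → ((0.2353+0.055)/1.055)^2.4 ≈ 0.04519
  L2 = 0.2126×0.11444 + 0.7152×0.00478 + 0.0722×0.04519 ≈ 0.03101
Lighter = 0.09164, Darker = 0.03101
Ratio = (L_lighter + 0.05) / (L_darker + 0.05)
Ratio = (0.09164 + 0.05) / (0.03101 + 0.05) = 0.14164 / 0.08101 ≈ 1.7485
Ratio ≈ 1.75:1


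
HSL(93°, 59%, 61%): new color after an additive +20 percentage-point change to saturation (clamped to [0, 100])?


Original S = 59%
Adjustment = +20 percentage points
New S = 59 + (20) = 79
Clamp to [0, 100] → 79
= HSL(93°, 79%, 61%)


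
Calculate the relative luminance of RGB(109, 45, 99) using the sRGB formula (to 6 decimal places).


Linearize each channel (sRGB transfer function): c = v/255; c_lin = c/12.92 if c ≤ 0.04045, else ((c+0.055)/1.055)^2.4
  R: 109/255 ≈ 0.427451 > 0.04045 → ((0.427451+0.055)/1.055)^2.4 ≈ 0.152926
  G: 45/255 ≈ 0.176471 > 0.04045 → ((0.176471+0.055)/1.055)^2.4 ≈ 0.026241
  B: 99/255 ≈ 0.388235 > 0.04045 → ((0.388235+0.055)/1.055)^2.4 ≈ 0.124772
R_lin = 0.152926, G_lin = 0.026241, B_lin = 0.124772
L = 0.2126×R + 0.7152×G + 0.0722×B
L = 0.2126×0.152926 + 0.7152×0.026241 + 0.0722×0.124772
L ≈ 0.060288


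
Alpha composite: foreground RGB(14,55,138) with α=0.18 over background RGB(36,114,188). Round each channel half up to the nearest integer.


C = α×F + (1-α)×B, with 1-α = 0.82
R: 0.18×14 + 0.82×36 = 2.52 + 29.52 = 32.04 → 32
G: 0.18×55 + 0.82×114 = 9.90 + 93.48 = 103.38 → 103
B: 0.18×138 + 0.82×188 = 24.84 + 154.16 = 179.00 → 179
= RGB(32, 103, 179)


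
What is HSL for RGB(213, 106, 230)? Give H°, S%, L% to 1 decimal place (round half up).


Normalize: R'=213/255≈0.8353, G'=106/255≈0.4157, B'=230/255≈0.9020
Max=230/255, Min=106/255, Δ=Max-Min=124/255
L = (Max+Min)/2 = (230+106)/510 = 336/510 = 0.65882… → L = 65.9%
L > 0.5 → S = Δ/(2-Max-Min) = 124/(510-230-106) = 124/174 = 0.71264… → S = 71.3%
(the 1/255 factors cancel in S and H, so raw channel differences can be used)
Max is B' → H = 60 × ((R-G)/Δ + 4) = 60 × ((213-106)/124 + 4)
  107/124 + 4 = 0.8629… + 4 = 4.8629…
  H = 60 × 4.8629… = 291.774…° → H = 291.8°
= HSL(291.8°, 71.3%, 65.9%)


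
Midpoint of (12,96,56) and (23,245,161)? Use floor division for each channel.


Midpoint: each channel = ⌊(C₁+C₂)/2⌋
R: ⌊(12+23)/2⌋ = 17
G: ⌊(96+245)/2⌋ = 170
B: ⌊(56+161)/2⌋ = 108
= RGB(17, 170, 108)


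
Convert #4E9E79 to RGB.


4E → 78 (R)
9E → 158 (G)
79 → 121 (B)
= RGB(78, 158, 121)


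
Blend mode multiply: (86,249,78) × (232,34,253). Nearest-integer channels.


Multiply: C = A×B/255, rounded to nearest integer
R: 86×232/255 = 19952/255 ≈ 78.243 → 78
G: 249×34/255 = 8466/255 ≈ 33.200 → 33
B: 78×253/255 = 19734/255 ≈ 77.388 → 77
= RGB(78, 33, 77)


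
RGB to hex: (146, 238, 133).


R = 146 → 92 (hex)
G = 238 → EE (hex)
B = 133 → 85 (hex)
Hex = #92EE85


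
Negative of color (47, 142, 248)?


Invert: (255-R, 255-G, 255-B)
R: 255-47 = 208
G: 255-142 = 113
B: 255-248 = 7
= RGB(208, 113, 7)


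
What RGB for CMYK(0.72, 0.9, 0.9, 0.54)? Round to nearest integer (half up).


R = 255 × (1-C) × (1-K) = 255 × 0.28 × 0.46 = 32.844 → 33
G = 255 × (1-M) × (1-K) = 255 × 0.10 × 0.46 = 11.73 → 12
B = 255 × (1-Y) × (1-K) = 255 × 0.10 × 0.46 = 11.73 → 12
= RGB(33, 12, 12)


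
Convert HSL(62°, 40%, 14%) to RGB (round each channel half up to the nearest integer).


H=62°, S=0.40, L=0.14
C = (1-|2L-1|)×S = (1-|-0.72|)×0.40 = 0.112
H' = H/60 = 62/60 ≈ 1.0333; X = C×(1-|H' mod 2 - 1|) ≈ 0.1083
m = L - C/2 = 0.14 - 0.056 = 0.084
Sector ⌊H'⌋ = 1 → (R',G',B') = (≈0.1083, 0.112, 0.0)
RGB = ((R'+m)×255, (G'+m)×255, (B'+m)×255) = (49.028, 49.98, 21.42)
Round half up → RGB(49, 50, 21)


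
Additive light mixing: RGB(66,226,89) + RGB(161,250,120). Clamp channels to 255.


Additive: each channel = min(255, C₁+C₂)
R: 66+161 = 227 → 227
G: 226+250 = 476 → 255
B: 89+120 = 209 → 209
= RGB(227, 255, 209)


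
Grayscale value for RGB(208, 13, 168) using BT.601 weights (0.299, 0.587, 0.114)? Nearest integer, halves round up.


Gray = 0.299×R + 0.587×G + 0.114×B
Gray = 0.299×208 + 0.587×13 + 0.114×168
Gray = 62.192 + 7.631 + 19.152
Gray = 88.975 → round half up → 89
Gray = 89


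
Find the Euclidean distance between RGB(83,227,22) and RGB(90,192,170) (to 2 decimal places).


d = √[(R₁-R₂)² + (G₁-G₂)² + (B₁-B₂)²]
d = √[(83-90)² + (227-192)² + (22-170)²]
d = √[49 + 1225 + 21904]
d = √23178
d ≈ 152.24


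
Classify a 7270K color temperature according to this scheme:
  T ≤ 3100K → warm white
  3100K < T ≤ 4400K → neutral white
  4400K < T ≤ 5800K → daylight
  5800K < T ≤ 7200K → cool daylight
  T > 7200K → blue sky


Temperature: 7270K
7270K > 7200K → blue sky
Classification: blue sky


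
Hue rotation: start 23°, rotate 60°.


New hue = (H + rotation) mod 360
New hue = (23 + 60) mod 360
= 83 mod 360
= 83°


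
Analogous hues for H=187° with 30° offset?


Base hue: 187°
Left analog: (187 - 30) mod 360 = 157°
Right analog: (187 + 30) mod 360 = 217°
Analogous hues = 157° and 217°


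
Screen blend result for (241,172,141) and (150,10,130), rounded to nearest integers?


Screen: C = 255 - (255-A)×(255-B)/255, rounded to nearest integer
R: 255 - (255-241)×(255-150)/255 = 255 - 1470/255 ≈ 255 - 5.765 = 249.235 → 249
G: 255 - (255-172)×(255-10)/255 = 255 - 20335/255 ≈ 255 - 79.745 = 175.255 → 175
B: 255 - (255-141)×(255-130)/255 = 255 - 14250/255 ≈ 255 - 55.882 = 199.118 → 199
= RGB(249, 175, 199)


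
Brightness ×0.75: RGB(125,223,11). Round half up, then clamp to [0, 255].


Multiply each channel by 0.75, round half up, clamp to [0, 255]
R: 125×0.75 = 93.75 → round → 94
G: 223×0.75 = 167.25 → round → 167
B: 11×0.75 = 8.25 → round → 8
= RGB(94, 167, 8)


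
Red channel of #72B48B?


Color: #72B48B
R = 72 = 114
G = B4 = 180
B = 8B = 139
Red = 114


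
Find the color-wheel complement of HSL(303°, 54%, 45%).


Complement = opposite side of color wheel = hue + 180°
H' = (303 + 180) mod 360 = 123°
S and L unchanged.
= HSL(123°, 54%, 45%)


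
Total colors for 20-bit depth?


Colors = 2^bits = 2^20
= 1,048,576 colors


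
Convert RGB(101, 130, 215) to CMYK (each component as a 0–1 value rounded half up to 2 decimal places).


R'=101/255≈0.3961, G'=130/255≈0.5098, B'=215/255≈0.8431
K = 1 - max(R',G',B') = 1 - 215/255 = 40/255 = 0.15686… → 0.16
(1-R'-K)/(1-K) simplifies to (max-R)/max with max = 215:
C = (215-101)/215 = 114/215 = 0.53023… → 0.53
M = (215-130)/215 = 85/215 = 0.39534… → 0.40
Y = (215-215)/215 = 0/215 = 0 → 0.00
= CMYK(0.53, 0.40, 0.00, 0.16)


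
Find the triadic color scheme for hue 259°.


Triadic: equally spaced at 120° intervals
H1 = 259°
H2 = (259 + 120) mod 360 = 19°
H3 = (259 + 240) mod 360 = 139°
Triadic = 259°, 19°, 139°


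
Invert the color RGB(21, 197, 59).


Invert: (255-R, 255-G, 255-B)
R: 255-21 = 234
G: 255-197 = 58
B: 255-59 = 196
= RGB(234, 58, 196)


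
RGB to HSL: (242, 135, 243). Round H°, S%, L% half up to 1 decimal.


Normalize: R'=242/255≈0.9490, G'=135/255≈0.5294, B'=243/255≈0.9529
Max=243/255, Min=135/255, Δ=Max-Min=108/255
L = (Max+Min)/2 = (243+135)/510 = 378/510 = 0.74117… → L = 74.1%
L > 0.5 → S = Δ/(2-Max-Min) = 108/(510-243-135) = 108/132 = 0.81818… → S = 81.8%
(the 1/255 factors cancel in S and H, so raw channel differences can be used)
Max is B' → H = 60 × ((R-G)/Δ + 4) = 60 × ((242-135)/108 + 4)
  107/108 + 4 = 0.9907… + 4 = 4.9907…
  H = 60 × 4.9907… = 299.444…° → H = 299.4°
= HSL(299.4°, 81.8%, 74.1%)


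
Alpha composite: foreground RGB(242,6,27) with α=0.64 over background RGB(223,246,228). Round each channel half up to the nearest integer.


C = α×F + (1-α)×B, with 1-α = 0.36
R: 0.64×242 + 0.36×223 = 154.88 + 80.28 = 235.16 → 235
G: 0.64×6 + 0.36×246 = 3.84 + 88.56 = 92.40 → 92
B: 0.64×27 + 0.36×228 = 17.28 + 82.08 = 99.36 → 99
= RGB(235, 92, 99)


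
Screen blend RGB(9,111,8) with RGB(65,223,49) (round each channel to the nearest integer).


Screen: C = 255 - (255-A)×(255-B)/255, rounded to nearest integer
R: 255 - (255-9)×(255-65)/255 = 255 - 46740/255 ≈ 255 - 183.294 = 71.706 → 72
G: 255 - (255-111)×(255-223)/255 = 255 - 4608/255 ≈ 255 - 18.071 = 236.929 → 237
B: 255 - (255-8)×(255-49)/255 = 255 - 50882/255 ≈ 255 - 199.537 = 55.463 → 55
= RGB(72, 237, 55)


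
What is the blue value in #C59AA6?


Color: #C59AA6
R = C5 = 197
G = 9A = 154
B = A6 = 166
Blue = 166


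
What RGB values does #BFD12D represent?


BF → 191 (R)
D1 → 209 (G)
2D → 45 (B)
= RGB(191, 209, 45)


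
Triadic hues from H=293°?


Triadic: equally spaced at 120° intervals
H1 = 293°
H2 = (293 + 120) mod 360 = 53°
H3 = (293 + 240) mod 360 = 173°
Triadic = 293°, 53°, 173°


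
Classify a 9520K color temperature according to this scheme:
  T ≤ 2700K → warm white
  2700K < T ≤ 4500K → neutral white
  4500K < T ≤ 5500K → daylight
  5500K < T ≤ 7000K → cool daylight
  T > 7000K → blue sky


Temperature: 9520K
9520K > 7000K → blue sky
Classification: blue sky


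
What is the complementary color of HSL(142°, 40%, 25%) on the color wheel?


Complement = opposite side of color wheel = hue + 180°
H' = (142 + 180) mod 360 = 322°
S and L unchanged.
= HSL(322°, 40%, 25%)


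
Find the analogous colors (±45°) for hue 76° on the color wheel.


Base hue: 76°
Left analog: (76 - 45) mod 360 = 31°
Right analog: (76 + 45) mod 360 = 121°
Analogous hues = 31° and 121°


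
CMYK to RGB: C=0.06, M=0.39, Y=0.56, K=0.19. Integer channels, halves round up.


R = 255 × (1-C) × (1-K) = 255 × 0.94 × 0.81 = 194.157 → 194
G = 255 × (1-M) × (1-K) = 255 × 0.61 × 0.81 = 125.9955 → 126
B = 255 × (1-Y) × (1-K) = 255 × 0.44 × 0.81 = 90.882 → 91
= RGB(194, 126, 91)


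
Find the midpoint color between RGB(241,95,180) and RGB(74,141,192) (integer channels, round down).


Midpoint: each channel = ⌊(C₁+C₂)/2⌋
R: ⌊(241+74)/2⌋ = 157
G: ⌊(95+141)/2⌋ = 118
B: ⌊(180+192)/2⌋ = 186
= RGB(157, 118, 186)


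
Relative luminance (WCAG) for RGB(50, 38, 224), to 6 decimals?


Linearize each channel (sRGB transfer function): c = v/255; c_lin = c/12.92 if c ≤ 0.04045, else ((c+0.055)/1.055)^2.4
  R: 50/255 ≈ 0.196078 > 0.04045 → ((0.196078+0.055)/1.055)^2.4 ≈ 0.031896
  G: 38/255 ≈ 0.149020 > 0.04045 → ((0.149020+0.055)/1.055)^2.4 ≈ 0.019382
  B: 224/255 ≈ 0.878431 > 0.04045 → ((0.878431+0.055)/1.055)^2.4 ≈ 0.745404
R_lin = 0.031896, G_lin = 0.019382, B_lin = 0.745404
L = 0.2126×R + 0.7152×G + 0.0722×B
L = 0.2126×0.031896 + 0.7152×0.019382 + 0.0722×0.745404
L ≈ 0.074462


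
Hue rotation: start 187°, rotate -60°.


New hue = (H + rotation) mod 360
New hue = (187 -60) mod 360
= 127 mod 360
= 127°


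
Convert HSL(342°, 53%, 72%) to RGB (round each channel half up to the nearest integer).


H=342°, S=0.53, L=0.72
C = (1-|2L-1|)×S = (1-|0.44|)×0.53 = 0.2968
H' = H/60 = 342/60 ≈ 5.7000; X = C×(1-|H' mod 2 - 1|) = 0.08904
m = L - C/2 = 0.72 - 0.1484 = 0.5716
Sector ⌊H'⌋ = 5 → (R',G',B') = (0.2968, 0.0, 0.08904)
RGB = ((R'+m)×255, (G'+m)×255, (B'+m)×255) = (221.442, 145.758, 168.4632)
Round half up → RGB(221, 146, 168)


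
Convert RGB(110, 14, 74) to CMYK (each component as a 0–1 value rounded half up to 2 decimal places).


R'=110/255≈0.4314, G'=14/255≈0.0549, B'=74/255≈0.2902
K = 1 - max(R',G',B') = 1 - 110/255 = 145/255 = 0.56862… → 0.57
(1-R'-K)/(1-K) simplifies to (max-R)/max with max = 110:
C = (110-110)/110 = 0/110 = 0 → 0.00
M = (110-14)/110 = 96/110 = 0.87272… → 0.87
Y = (110-74)/110 = 36/110 = 0.32727… → 0.33
= CMYK(0.00, 0.87, 0.33, 0.57)


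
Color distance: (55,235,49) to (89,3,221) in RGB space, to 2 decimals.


d = √[(R₁-R₂)² + (G₁-G₂)² + (B₁-B₂)²]
d = √[(55-89)² + (235-3)² + (49-221)²]
d = √[1156 + 53824 + 29584]
d = √84564
d ≈ 290.80


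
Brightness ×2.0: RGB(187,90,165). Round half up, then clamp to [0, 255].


Multiply each channel by 2.0, round half up, clamp to [0, 255]
R: 187×2.0 = 374 → clamp → 255
G: 90×2.0 = 180
B: 165×2.0 = 330 → clamp → 255
= RGB(255, 180, 255)


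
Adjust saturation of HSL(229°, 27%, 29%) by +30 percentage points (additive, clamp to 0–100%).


Original S = 27%
Adjustment = +30 percentage points
New S = 27 + (30) = 57
Clamp to [0, 100] → 57
= HSL(229°, 57%, 29%)


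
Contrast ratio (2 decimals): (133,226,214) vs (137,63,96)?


Linearize each sRGB channel c=v/255: c/12.92 if c ≤ 0.04045 else ((c+0.055)/1.055)^2.4
L = 0.2126×R_lin + 0.7152×G_lin + 0.0722×B_lin
Color 1 (133,226,214):
  R=133: 133/255≈0.5216 > 0.04045 → ((0.5216+0.055)/1.055)^2.4 ≈ 0.23455
  G=226: 226/255≈0.8863 > 0.04045 → ((0.8863+0.055)/1.055)^2.4 ≈ 0.76052
  B=214: 214/255≈0.8392 > 0.04045 → ((0.8392+0.055)/1.055)^2.4 ≈ 0.67244
  L1 = 0.2126×0.23455 + 0.7152×0.76052 + 0.0722×0.67244 ≈ 0.64234
Color 2 (137,63,96):
  R=137: 137/255≈0.5373 > 0.04045 → ((0.5373+0.055)/1.055)^2.4 ≈ 0.25016
  G=63: 63/255≈0.2471 > 0.04045 → ((0.2471+0.055)/1.055)^2.4 ≈ 0.04971
  B=96: 96/255≈0.3765 > 0.04045 → ((0.3765+0.055)/1.055)^2.4 ≈ 0.11697
  L2 = 0.2126×0.25016 + 0.7152×0.04971 + 0.0722×0.11697 ≈ 0.09718
Lighter = 0.64234, Darker = 0.09718
Ratio = (L_lighter + 0.05) / (L_darker + 0.05)
Ratio = (0.64234 + 0.05) / (0.09718 + 0.05) = 0.69234 / 0.14718 ≈ 4.7041
Ratio ≈ 4.70:1


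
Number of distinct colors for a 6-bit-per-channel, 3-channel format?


Total bits = 6 bits/channel × 3 channels = 18 bits
Distinct colors = 2^18
= 262,144 colors


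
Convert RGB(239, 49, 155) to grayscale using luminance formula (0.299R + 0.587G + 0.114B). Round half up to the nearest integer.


Gray = 0.299×R + 0.587×G + 0.114×B
Gray = 0.299×239 + 0.587×49 + 0.114×155
Gray = 71.461 + 28.763 + 17.670
Gray = 117.894 → round half up → 118
Gray = 118


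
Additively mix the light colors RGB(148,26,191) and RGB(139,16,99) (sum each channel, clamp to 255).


Additive: each channel = min(255, C₁+C₂)
R: 148+139 = 287 → 255
G: 26+16 = 42 → 42
B: 191+99 = 290 → 255
= RGB(255, 42, 255)


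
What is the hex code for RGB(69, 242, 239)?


R = 69 → 45 (hex)
G = 242 → F2 (hex)
B = 239 → EF (hex)
Hex = #45F2EF


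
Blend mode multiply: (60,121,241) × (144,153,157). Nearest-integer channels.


Multiply: C = A×B/255, rounded to nearest integer
R: 60×144/255 = 8640/255 ≈ 33.882 → 34
G: 121×153/255 = 18513/255 ≈ 72.600 → 73
B: 241×157/255 = 37837/255 ≈ 148.380 → 148
= RGB(34, 73, 148)


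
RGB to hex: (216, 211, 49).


R = 216 → D8 (hex)
G = 211 → D3 (hex)
B = 49 → 31 (hex)
Hex = #D8D331


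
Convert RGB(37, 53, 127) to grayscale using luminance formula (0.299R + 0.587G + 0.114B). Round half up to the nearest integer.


Gray = 0.299×R + 0.587×G + 0.114×B
Gray = 0.299×37 + 0.587×53 + 0.114×127
Gray = 11.063 + 31.111 + 14.478
Gray = 56.652 → round half up → 57
Gray = 57


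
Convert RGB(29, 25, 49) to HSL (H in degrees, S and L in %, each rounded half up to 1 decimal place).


Normalize: R'=29/255≈0.1137, G'=25/255≈0.0980, B'=49/255≈0.1922
Max=49/255, Min=25/255, Δ=Max-Min=24/255
L = (Max+Min)/2 = (49+25)/510 = 74/510 = 0.14509… → L = 14.5%
L ≤ 0.5 → S = Δ/(Max+Min) = 24/(49+25) = 24/74 = 0.32432… → S = 32.4%
(the 1/255 factors cancel in S and H, so raw channel differences can be used)
Max is B' → H = 60 × ((R-G)/Δ + 4) = 60 × ((29-25)/24 + 4)
  4/24 + 4 = 0.1666… + 4 = 4.1666…
  H = 60 × 4.1666… = 250° → H = 250.0°
= HSL(250.0°, 32.4%, 14.5%)


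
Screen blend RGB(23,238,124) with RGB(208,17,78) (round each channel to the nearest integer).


Screen: C = 255 - (255-A)×(255-B)/255, rounded to nearest integer
R: 255 - (255-23)×(255-208)/255 = 255 - 10904/255 ≈ 255 - 42.761 = 212.239 → 212
G: 255 - (255-238)×(255-17)/255 = 255 - 4046/255 ≈ 255 - 15.867 = 239.133 → 239
B: 255 - (255-124)×(255-78)/255 = 255 - 23187/255 ≈ 255 - 90.929 = 164.071 → 164
= RGB(212, 239, 164)


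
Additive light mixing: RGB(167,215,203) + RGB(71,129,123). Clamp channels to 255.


Additive: each channel = min(255, C₁+C₂)
R: 167+71 = 238 → 238
G: 215+129 = 344 → 255
B: 203+123 = 326 → 255
= RGB(238, 255, 255)


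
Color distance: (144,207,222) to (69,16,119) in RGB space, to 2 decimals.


d = √[(R₁-R₂)² + (G₁-G₂)² + (B₁-B₂)²]
d = √[(144-69)² + (207-16)² + (222-119)²]
d = √[5625 + 36481 + 10609]
d = √52715
d ≈ 229.60


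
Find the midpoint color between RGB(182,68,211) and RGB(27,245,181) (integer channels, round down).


Midpoint: each channel = ⌊(C₁+C₂)/2⌋
R: ⌊(182+27)/2⌋ = 104
G: ⌊(68+245)/2⌋ = 156
B: ⌊(211+181)/2⌋ = 196
= RGB(104, 156, 196)


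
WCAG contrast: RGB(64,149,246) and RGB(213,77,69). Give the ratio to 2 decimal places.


Linearize each sRGB channel c=v/255: c/12.92 if c ≤ 0.04045 else ((c+0.055)/1.055)^2.4
L = 0.2126×R_lin + 0.7152×G_lin + 0.0722×B_lin
Color 1 (64,149,246):
  R=64: 64/255≈0.2510 > 0.04045 → ((0.2510+0.055)/1.055)^2.4 ≈ 0.05127
  G=149: 149/255≈0.5843 > 0.04045 → ((0.5843+0.055)/1.055)^2.4 ≈ 0.30054
  B=246: 246/255≈0.9647 > 0.04045 → ((0.9647+0.055)/1.055)^2.4 ≈ 0.92158
  L1 = 0.2126×0.05127 + 0.7152×0.30054 + 0.0722×0.92158 ≈ 0.29239
Color 2 (213,77,69):
  R=213: 213/255≈0.8353 > 0.04045 → ((0.8353+0.055)/1.055)^2.4 ≈ 0.66539
  G=77: 77/255≈0.3020 > 0.04045 → ((0.3020+0.055)/1.055)^2.4 ≈ 0.07421
  B=69: 69/255≈0.2706 > 0.04045 → ((0.2706+0.055)/1.055)^2.4 ≈ 0.05951
  L2 = 0.2126×0.66539 + 0.7152×0.07421 + 0.0722×0.05951 ≈ 0.19884
Lighter = 0.29239, Darker = 0.19884
Ratio = (L_lighter + 0.05) / (L_darker + 0.05)
Ratio = (0.29239 + 0.05) / (0.19884 + 0.05) = 0.34239 / 0.24884 ≈ 1.3760
Ratio ≈ 1.38:1


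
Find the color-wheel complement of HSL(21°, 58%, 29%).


Complement = opposite side of color wheel = hue + 180°
H' = (21 + 180) mod 360 = 201°
S and L unchanged.
= HSL(201°, 58%, 29%)


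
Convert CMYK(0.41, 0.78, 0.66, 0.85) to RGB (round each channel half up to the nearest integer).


R = 255 × (1-C) × (1-K) = 255 × 0.59 × 0.15 = 22.5675 → 23
G = 255 × (1-M) × (1-K) = 255 × 0.22 × 0.15 = 8.415 → 8
B = 255 × (1-Y) × (1-K) = 255 × 0.34 × 0.15 = 13.005 → 13
= RGB(23, 8, 13)


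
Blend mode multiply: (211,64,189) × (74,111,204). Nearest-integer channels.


Multiply: C = A×B/255, rounded to nearest integer
R: 211×74/255 = 15614/255 ≈ 61.231 → 61
G: 64×111/255 = 7104/255 ≈ 27.859 → 28
B: 189×204/255 = 38556/255 ≈ 151.200 → 151
= RGB(61, 28, 151)


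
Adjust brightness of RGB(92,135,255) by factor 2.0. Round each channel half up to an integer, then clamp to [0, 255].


Multiply each channel by 2.0, round half up, clamp to [0, 255]
R: 92×2.0 = 184
G: 135×2.0 = 270 → clamp → 255
B: 255×2.0 = 510 → clamp → 255
= RGB(184, 255, 255)


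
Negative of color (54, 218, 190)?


Invert: (255-R, 255-G, 255-B)
R: 255-54 = 201
G: 255-218 = 37
B: 255-190 = 65
= RGB(201, 37, 65)


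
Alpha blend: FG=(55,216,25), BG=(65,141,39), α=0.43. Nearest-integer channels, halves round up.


C = α×F + (1-α)×B, with 1-α = 0.57
R: 0.43×55 + 0.57×65 = 23.65 + 37.05 = 60.70 → 61
G: 0.43×216 + 0.57×141 = 92.88 + 80.37 = 173.25 → 173
B: 0.43×25 + 0.57×39 = 10.75 + 22.23 = 32.98 → 33
= RGB(61, 173, 33)


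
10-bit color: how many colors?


Colors = 2^bits = 2^10
= 1,024 colors


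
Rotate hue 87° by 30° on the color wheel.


New hue = (H + rotation) mod 360
New hue = (87 + 30) mod 360
= 117 mod 360
= 117°


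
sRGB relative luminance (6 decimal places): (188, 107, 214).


Linearize each channel (sRGB transfer function): c = v/255; c_lin = c/12.92 if c ≤ 0.04045, else ((c+0.055)/1.055)^2.4
  R: 188/255 ≈ 0.737255 > 0.04045 → ((0.737255+0.055)/1.055)^2.4 ≈ 0.502886
  G: 107/255 ≈ 0.419608 > 0.04045 → ((0.419608+0.055)/1.055)^2.4 ≈ 0.147027
  B: 214/255 ≈ 0.839216 > 0.04045 → ((0.839216+0.055)/1.055)^2.4 ≈ 0.672443
R_lin = 0.502886, G_lin = 0.147027, B_lin = 0.672443
L = 0.2126×R + 0.7152×G + 0.0722×B
L = 0.2126×0.502886 + 0.7152×0.147027 + 0.0722×0.672443
L ≈ 0.260618


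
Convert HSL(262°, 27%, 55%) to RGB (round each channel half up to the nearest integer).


H=262°, S=0.27, L=0.55
C = (1-|2L-1|)×S = (1-|0.10|)×0.27 = 0.243
H' = H/60 = 262/60 ≈ 4.3667; X = C×(1-|H' mod 2 - 1|) = 0.0891
m = L - C/2 = 0.55 - 0.1215 = 0.4285
Sector ⌊H'⌋ = 4 → (R',G',B') = (0.0891, 0.0, 0.243)
RGB = ((R'+m)×255, (G'+m)×255, (B'+m)×255) = (131.988, 109.2675, 171.2325)
Round half up → RGB(132, 109, 171)


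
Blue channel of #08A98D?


Color: #08A98D
R = 08 = 8
G = A9 = 169
B = 8D = 141
Blue = 141


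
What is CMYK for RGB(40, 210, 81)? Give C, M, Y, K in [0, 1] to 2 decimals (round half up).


R'=40/255≈0.1569, G'=210/255≈0.8235, B'=81/255≈0.3176
K = 1 - max(R',G',B') = 1 - 210/255 = 45/255 = 0.17647… → 0.18
(1-R'-K)/(1-K) simplifies to (max-R)/max with max = 210:
C = (210-40)/210 = 170/210 = 0.80952… → 0.81
M = (210-210)/210 = 0/210 = 0 → 0.00
Y = (210-81)/210 = 129/210 = 0.61428… → 0.61
= CMYK(0.81, 0.00, 0.61, 0.18)


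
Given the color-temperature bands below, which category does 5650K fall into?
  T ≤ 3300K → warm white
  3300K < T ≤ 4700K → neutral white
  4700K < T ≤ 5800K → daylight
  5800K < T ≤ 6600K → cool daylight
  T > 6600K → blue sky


Temperature: 5650K
4700K < 5650K ≤ 5800K → daylight
Classification: daylight


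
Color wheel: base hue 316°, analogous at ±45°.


Base hue: 316°
Left analog: (316 - 45) mod 360 = 271°
Right analog: (316 + 45) mod 360 = 1°
Analogous hues = 271° and 1°


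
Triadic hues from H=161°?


Triadic: equally spaced at 120° intervals
H1 = 161°
H2 = (161 + 120) mod 360 = 281°
H3 = (161 + 240) mod 360 = 41°
Triadic = 161°, 281°, 41°


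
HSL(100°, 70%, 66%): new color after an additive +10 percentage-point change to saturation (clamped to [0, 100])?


Original S = 70%
Adjustment = +10 percentage points
New S = 70 + (10) = 80
Clamp to [0, 100] → 80
= HSL(100°, 80%, 66%)


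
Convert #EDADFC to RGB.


ED → 237 (R)
AD → 173 (G)
FC → 252 (B)
= RGB(237, 173, 252)


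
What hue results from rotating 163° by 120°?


New hue = (H + rotation) mod 360
New hue = (163 + 120) mod 360
= 283 mod 360
= 283°


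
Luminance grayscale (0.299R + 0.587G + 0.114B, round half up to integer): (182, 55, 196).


Gray = 0.299×R + 0.587×G + 0.114×B
Gray = 0.299×182 + 0.587×55 + 0.114×196
Gray = 54.418 + 32.285 + 22.344
Gray = 109.047 → round half up → 109
Gray = 109


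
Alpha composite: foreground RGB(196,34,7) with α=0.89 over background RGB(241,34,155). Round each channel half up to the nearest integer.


C = α×F + (1-α)×B, with 1-α = 0.11
R: 0.89×196 + 0.11×241 = 174.44 + 26.51 = 200.95 → 201
G: 0.89×34 + 0.11×34 = 30.26 + 3.74 = 34.00 → 34
B: 0.89×7 + 0.11×155 = 6.23 + 17.05 = 23.28 → 23
= RGB(201, 34, 23)


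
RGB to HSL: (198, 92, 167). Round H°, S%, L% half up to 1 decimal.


Normalize: R'=198/255≈0.7765, G'=92/255≈0.3608, B'=167/255≈0.6549
Max=198/255, Min=92/255, Δ=Max-Min=106/255
L = (Max+Min)/2 = (198+92)/510 = 290/510 = 0.56862… → L = 56.9%
L > 0.5 → S = Δ/(2-Max-Min) = 106/(510-198-92) = 106/220 = 0.48181… → S = 48.2%
(the 1/255 factors cancel in S and H, so raw channel differences can be used)
Max is R' → H = 60 × (((G-B)/Δ) mod 6) = 60 × (((92-167)/106) mod 6)
  (-75)/106 = -0.7075…; negative, so add 6 → 5.2924…
  H = 60 × 5.2924… = 317.547…° → H = 317.5°
= HSL(317.5°, 48.2%, 56.9%)


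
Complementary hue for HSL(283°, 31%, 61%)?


Complement = opposite side of color wheel = hue + 180°
H' = (283 + 180) mod 360 = 103°
S and L unchanged.
= HSL(103°, 31%, 61%)


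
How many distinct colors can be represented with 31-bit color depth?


Colors = 2^bits = 2^31
= 2,147,483,648 colors


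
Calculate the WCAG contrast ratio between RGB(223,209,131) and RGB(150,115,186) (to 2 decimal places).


Linearize each sRGB channel c=v/255: c/12.92 if c ≤ 0.04045 else ((c+0.055)/1.055)^2.4
L = 0.2126×R_lin + 0.7152×G_lin + 0.0722×B_lin
Color 1 (223,209,131):
  R=223: 223/255≈0.8745 > 0.04045 → ((0.8745+0.055)/1.055)^2.4 ≈ 0.73791
  G=209: 209/255≈0.8196 > 0.04045 → ((0.8196+0.055)/1.055)^2.4 ≈ 0.63760
  B=131: 131/255≈0.5137 > 0.04045 → ((0.5137+0.055)/1.055)^2.4 ≈ 0.22697
  L1 = 0.2126×0.73791 + 0.7152×0.63760 + 0.0722×0.22697 ≈ 0.62928
Color 2 (150,115,186):
  R=150: 150/255≈0.5882 > 0.04045 → ((0.5882+0.055)/1.055)^2.4 ≈ 0.30499
  G=115: 115/255≈0.4510 > 0.04045 → ((0.4510+0.055)/1.055)^2.4 ≈ 0.17144
  B=186: 186/255≈0.7294 > 0.04045 → ((0.7294+0.055)/1.055)^2.4 ≈ 0.49102
  L2 = 0.2126×0.30499 + 0.7152×0.17144 + 0.0722×0.49102 ≈ 0.22291
Lighter = 0.62928, Darker = 0.22291
Ratio = (L_lighter + 0.05) / (L_darker + 0.05)
Ratio = (0.62928 + 0.05) / (0.22291 + 0.05) = 0.67928 / 0.27291 ≈ 2.4890
Ratio ≈ 2.49:1


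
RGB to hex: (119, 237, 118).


R = 119 → 77 (hex)
G = 237 → ED (hex)
B = 118 → 76 (hex)
Hex = #77ED76


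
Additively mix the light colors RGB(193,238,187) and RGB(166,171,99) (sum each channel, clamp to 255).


Additive: each channel = min(255, C₁+C₂)
R: 193+166 = 359 → 255
G: 238+171 = 409 → 255
B: 187+99 = 286 → 255
= RGB(255, 255, 255)


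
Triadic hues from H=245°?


Triadic: equally spaced at 120° intervals
H1 = 245°
H2 = (245 + 120) mod 360 = 5°
H3 = (245 + 240) mod 360 = 125°
Triadic = 245°, 5°, 125°


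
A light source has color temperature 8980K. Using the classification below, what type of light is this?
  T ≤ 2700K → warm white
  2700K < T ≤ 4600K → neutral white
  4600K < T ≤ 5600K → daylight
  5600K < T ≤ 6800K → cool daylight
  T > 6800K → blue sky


Temperature: 8980K
8980K > 6800K → blue sky
Classification: blue sky


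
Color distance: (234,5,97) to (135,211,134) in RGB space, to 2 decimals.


d = √[(R₁-R₂)² + (G₁-G₂)² + (B₁-B₂)²]
d = √[(234-135)² + (5-211)² + (97-134)²]
d = √[9801 + 42436 + 1369]
d = √53606
d ≈ 231.53


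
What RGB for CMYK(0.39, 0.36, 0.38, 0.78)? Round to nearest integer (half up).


R = 255 × (1-C) × (1-K) = 255 × 0.61 × 0.22 = 34.221 → 34
G = 255 × (1-M) × (1-K) = 255 × 0.64 × 0.22 = 35.904 → 36
B = 255 × (1-Y) × (1-K) = 255 × 0.62 × 0.22 = 34.782 → 35
= RGB(34, 36, 35)


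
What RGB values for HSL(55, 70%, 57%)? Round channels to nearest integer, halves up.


H=55°, S=0.70, L=0.57
C = (1-|2L-1|)×S = (1-|0.14|)×0.70 = 0.602
H' = H/60 = 55/60 ≈ 0.9167; X = C×(1-|H' mod 2 - 1|) ≈ 0.5518
m = L - C/2 = 0.57 - 0.301 = 0.269
Sector ⌊H'⌋ = 0 → (R',G',B') = (0.602, ≈0.5518, 0.0)
RGB = ((R'+m)×255, (G'+m)×255, (B'+m)×255) = (222.105, 209.3125, 68.595)
Round half up → RGB(222, 209, 69)


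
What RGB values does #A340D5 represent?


A3 → 163 (R)
40 → 64 (G)
D5 → 213 (B)
= RGB(163, 64, 213)


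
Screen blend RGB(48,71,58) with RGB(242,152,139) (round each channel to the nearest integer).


Screen: C = 255 - (255-A)×(255-B)/255, rounded to nearest integer
R: 255 - (255-48)×(255-242)/255 = 255 - 2691/255 ≈ 255 - 10.553 = 244.447 → 244
G: 255 - (255-71)×(255-152)/255 = 255 - 18952/255 ≈ 255 - 74.322 = 180.678 → 181
B: 255 - (255-58)×(255-139)/255 = 255 - 22852/255 ≈ 255 - 89.616 = 165.384 → 165
= RGB(244, 181, 165)


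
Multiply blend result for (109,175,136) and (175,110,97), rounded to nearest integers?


Multiply: C = A×B/255, rounded to nearest integer
R: 109×175/255 = 19075/255 ≈ 74.804 → 75
G: 175×110/255 = 19250/255 ≈ 75.490 → 75
B: 136×97/255 = 13192/255 ≈ 51.733 → 52
= RGB(75, 75, 52)


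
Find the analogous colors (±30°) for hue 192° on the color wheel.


Base hue: 192°
Left analog: (192 - 30) mod 360 = 162°
Right analog: (192 + 30) mod 360 = 222°
Analogous hues = 162° and 222°


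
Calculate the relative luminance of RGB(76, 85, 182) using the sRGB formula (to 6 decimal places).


Linearize each channel (sRGB transfer function): c = v/255; c_lin = c/12.92 if c ≤ 0.04045, else ((c+0.055)/1.055)^2.4
  R: 76/255 ≈ 0.298039 > 0.04045 → ((0.298039+0.055)/1.055)^2.4 ≈ 0.072272
  G: 85/255 ≈ 0.333333 > 0.04045 → ((0.333333+0.055)/1.055)^2.4 ≈ 0.090842
  B: 182/255 ≈ 0.713725 > 0.04045 → ((0.713725+0.055)/1.055)^2.4 ≈ 0.467784
R_lin = 0.072272, G_lin = 0.090842, B_lin = 0.467784
L = 0.2126×R + 0.7152×G + 0.0722×B
L = 0.2126×0.072272 + 0.7152×0.090842 + 0.0722×0.467784
L ≈ 0.114109


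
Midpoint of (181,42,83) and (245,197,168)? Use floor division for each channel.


Midpoint: each channel = ⌊(C₁+C₂)/2⌋
R: ⌊(181+245)/2⌋ = 213
G: ⌊(42+197)/2⌋ = 119
B: ⌊(83+168)/2⌋ = 125
= RGB(213, 119, 125)


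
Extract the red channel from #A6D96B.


Color: #A6D96B
R = A6 = 166
G = D9 = 217
B = 6B = 107
Red = 166


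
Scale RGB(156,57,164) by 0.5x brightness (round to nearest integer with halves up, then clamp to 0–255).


Multiply each channel by 0.5, round half up, clamp to [0, 255]
R: 156×0.5 = 78
G: 57×0.5 = 28.5 → round → 29
B: 164×0.5 = 82
= RGB(78, 29, 82)


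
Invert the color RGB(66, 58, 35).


Invert: (255-R, 255-G, 255-B)
R: 255-66 = 189
G: 255-58 = 197
B: 255-35 = 220
= RGB(189, 197, 220)


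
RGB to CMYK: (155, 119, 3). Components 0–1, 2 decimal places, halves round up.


R'=155/255≈0.6078, G'=119/255≈0.4667, B'=3/255≈0.0118
K = 1 - max(R',G',B') = 1 - 155/255 = 100/255 = 0.39215… → 0.39
(1-R'-K)/(1-K) simplifies to (max-R)/max with max = 155:
C = (155-155)/155 = 0/155 = 0 → 0.00
M = (155-119)/155 = 36/155 = 0.23225… → 0.23
Y = (155-3)/155 = 152/155 = 0.98064… → 0.98
= CMYK(0.00, 0.23, 0.98, 0.39)


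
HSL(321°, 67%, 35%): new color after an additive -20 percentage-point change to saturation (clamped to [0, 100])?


Original S = 67%
Adjustment = -20 percentage points
New S = 67 + (-20) = 47
Clamp to [0, 100] → 47
= HSL(321°, 47%, 35%)


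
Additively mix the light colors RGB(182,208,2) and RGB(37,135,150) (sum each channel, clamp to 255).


Additive: each channel = min(255, C₁+C₂)
R: 182+37 = 219 → 219
G: 208+135 = 343 → 255
B: 2+150 = 152 → 152
= RGB(219, 255, 152)


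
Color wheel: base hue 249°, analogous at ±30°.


Base hue: 249°
Left analog: (249 - 30) mod 360 = 219°
Right analog: (249 + 30) mod 360 = 279°
Analogous hues = 219° and 279°


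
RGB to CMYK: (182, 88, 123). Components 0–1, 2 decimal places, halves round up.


R'=182/255≈0.7137, G'=88/255≈0.3451, B'=123/255≈0.4824
K = 1 - max(R',G',B') = 1 - 182/255 = 73/255 = 0.28627… → 0.29
(1-R'-K)/(1-K) simplifies to (max-R)/max with max = 182:
C = (182-182)/182 = 0/182 = 0 → 0.00
M = (182-88)/182 = 94/182 = 0.51648… → 0.52
Y = (182-123)/182 = 59/182 = 0.32417… → 0.32
= CMYK(0.00, 0.52, 0.32, 0.29)


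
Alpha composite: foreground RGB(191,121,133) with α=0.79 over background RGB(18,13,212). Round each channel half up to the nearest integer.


C = α×F + (1-α)×B, with 1-α = 0.21
R: 0.79×191 + 0.21×18 = 150.89 + 3.78 = 154.67 → 155
G: 0.79×121 + 0.21×13 = 95.59 + 2.73 = 98.32 → 98
B: 0.79×133 + 0.21×212 = 105.07 + 44.52 = 149.59 → 150
= RGB(155, 98, 150)


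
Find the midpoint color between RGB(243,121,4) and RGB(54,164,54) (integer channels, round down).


Midpoint: each channel = ⌊(C₁+C₂)/2⌋
R: ⌊(243+54)/2⌋ = 148
G: ⌊(121+164)/2⌋ = 142
B: ⌊(4+54)/2⌋ = 29
= RGB(148, 142, 29)


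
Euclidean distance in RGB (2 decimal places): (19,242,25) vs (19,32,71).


d = √[(R₁-R₂)² + (G₁-G₂)² + (B₁-B₂)²]
d = √[(19-19)² + (242-32)² + (25-71)²]
d = √[0 + 44100 + 2116]
d = √46216
d ≈ 214.98


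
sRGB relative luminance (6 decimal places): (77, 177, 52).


Linearize each channel (sRGB transfer function): c = v/255; c_lin = c/12.92 if c ≤ 0.04045, else ((c+0.055)/1.055)^2.4
  R: 77/255 ≈ 0.301961 > 0.04045 → ((0.301961+0.055)/1.055)^2.4 ≈ 0.074214
  G: 177/255 ≈ 0.694118 > 0.04045 → ((0.694118+0.055)/1.055)^2.4 ≈ 0.439657
  B: 52/255 ≈ 0.203922 > 0.04045 → ((0.203922+0.055)/1.055)^2.4 ≈ 0.034340
R_lin = 0.074214, G_lin = 0.439657, B_lin = 0.034340
L = 0.2126×R + 0.7152×G + 0.0722×B
L = 0.2126×0.074214 + 0.7152×0.439657 + 0.0722×0.034340
L ≈ 0.332700


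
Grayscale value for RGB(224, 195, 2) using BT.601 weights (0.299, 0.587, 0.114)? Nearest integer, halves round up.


Gray = 0.299×R + 0.587×G + 0.114×B
Gray = 0.299×224 + 0.587×195 + 0.114×2
Gray = 66.976 + 114.465 + 0.228
Gray = 181.669 → round half up → 182
Gray = 182


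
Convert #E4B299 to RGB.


E4 → 228 (R)
B2 → 178 (G)
99 → 153 (B)
= RGB(228, 178, 153)


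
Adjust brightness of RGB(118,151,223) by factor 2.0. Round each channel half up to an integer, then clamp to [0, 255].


Multiply each channel by 2.0, round half up, clamp to [0, 255]
R: 118×2.0 = 236
G: 151×2.0 = 302 → clamp → 255
B: 223×2.0 = 446 → clamp → 255
= RGB(236, 255, 255)


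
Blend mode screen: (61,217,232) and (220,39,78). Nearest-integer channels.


Screen: C = 255 - (255-A)×(255-B)/255, rounded to nearest integer
R: 255 - (255-61)×(255-220)/255 = 255 - 6790/255 ≈ 255 - 26.627 = 228.373 → 228
G: 255 - (255-217)×(255-39)/255 = 255 - 8208/255 ≈ 255 - 32.188 = 222.812 → 223
B: 255 - (255-232)×(255-78)/255 = 255 - 4071/255 ≈ 255 - 15.965 = 239.035 → 239
= RGB(228, 223, 239)


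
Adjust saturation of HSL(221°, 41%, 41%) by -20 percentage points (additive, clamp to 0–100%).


Original S = 41%
Adjustment = -20 percentage points
New S = 41 + (-20) = 21
Clamp to [0, 100] → 21
= HSL(221°, 21%, 41%)


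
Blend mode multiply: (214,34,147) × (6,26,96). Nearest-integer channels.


Multiply: C = A×B/255, rounded to nearest integer
R: 214×6/255 = 1284/255 ≈ 5.035 → 5
G: 34×26/255 = 884/255 ≈ 3.467 → 3
B: 147×96/255 = 14112/255 ≈ 55.341 → 55
= RGB(5, 3, 55)


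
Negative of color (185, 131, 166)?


Invert: (255-R, 255-G, 255-B)
R: 255-185 = 70
G: 255-131 = 124
B: 255-166 = 89
= RGB(70, 124, 89)


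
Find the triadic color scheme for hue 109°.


Triadic: equally spaced at 120° intervals
H1 = 109°
H2 = (109 + 120) mod 360 = 229°
H3 = (109 + 240) mod 360 = 349°
Triadic = 109°, 229°, 349°


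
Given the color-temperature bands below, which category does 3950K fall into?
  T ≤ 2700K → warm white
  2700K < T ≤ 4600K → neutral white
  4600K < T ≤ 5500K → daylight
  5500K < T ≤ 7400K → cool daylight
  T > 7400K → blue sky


Temperature: 3950K
2700K < 3950K ≤ 4600K → neutral white
Classification: neutral white


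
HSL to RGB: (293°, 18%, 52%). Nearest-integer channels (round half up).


H=293°, S=0.18, L=0.52
C = (1-|2L-1|)×S = (1-|0.04|)×0.18 = 0.1728
H' = H/60 = 293/60 ≈ 4.8833; X = C×(1-|H' mod 2 - 1|) = 0.15264
m = L - C/2 = 0.52 - 0.0864 = 0.4336
Sector ⌊H'⌋ = 4 → (R',G',B') = (0.15264, 0.0, 0.1728)
RGB = ((R'+m)×255, (G'+m)×255, (B'+m)×255) = (149.4912, 110.568, 154.632)
Round half up → RGB(149, 111, 155)


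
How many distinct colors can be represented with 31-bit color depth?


Colors = 2^bits = 2^31
= 2,147,483,648 colors


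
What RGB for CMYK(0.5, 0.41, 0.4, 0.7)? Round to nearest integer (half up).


R = 255 × (1-C) × (1-K) = 255 × 0.50 × 0.30 = 38.25 → 38
G = 255 × (1-M) × (1-K) = 255 × 0.59 × 0.30 = 45.135 → 45
B = 255 × (1-Y) × (1-K) = 255 × 0.60 × 0.30 = 45.9 → 46
= RGB(38, 45, 46)
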